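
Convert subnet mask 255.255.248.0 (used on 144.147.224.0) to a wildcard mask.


Subnet mask: 255.255.248.0
Wildcard = 255.255.255.255 - subnet mask
255 - 255 = 0
255 - 255 = 0
255 - 248 = 7
255 - 0 = 255
Wildcard: 0.0.7.255


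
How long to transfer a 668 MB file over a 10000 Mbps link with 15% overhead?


Effective throughput = 10000 * (1 - 15/100) = 8500 Mbps
File size in Mb = 668 * 8 = 5344 Mb
Time = 5344 / 8500
Time = 0.6287 seconds


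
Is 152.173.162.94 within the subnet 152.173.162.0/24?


Subnet network: 152.173.162.0
Test IP AND mask: 152.173.162.0
Yes, 152.173.162.94 is in 152.173.162.0/24


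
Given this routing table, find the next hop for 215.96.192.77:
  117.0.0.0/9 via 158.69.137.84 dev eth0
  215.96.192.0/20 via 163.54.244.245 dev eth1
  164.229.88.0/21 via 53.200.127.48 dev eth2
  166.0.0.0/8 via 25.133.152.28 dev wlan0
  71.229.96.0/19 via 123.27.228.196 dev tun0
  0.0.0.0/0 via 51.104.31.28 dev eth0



Longest prefix match for 215.96.192.77:
  /9 117.0.0.0: no
  /20 215.96.192.0: MATCH
  /21 164.229.88.0: no
  /8 166.0.0.0: no
  /19 71.229.96.0: no
  /0 0.0.0.0: MATCH
Selected: next-hop 163.54.244.245 via eth1 (matched /20)


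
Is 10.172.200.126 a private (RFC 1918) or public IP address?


RFC 1918 private ranges:
  10.0.0.0/8 (10.0.0.0 - 10.255.255.255)
  172.16.0.0/12 (172.16.0.0 - 172.31.255.255)
  192.168.0.0/16 (192.168.0.0 - 192.168.255.255)
Private (in 10.0.0.0/8)


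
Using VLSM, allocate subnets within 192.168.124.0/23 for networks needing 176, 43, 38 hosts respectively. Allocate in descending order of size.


176 hosts -> /24 (254 usable): 192.168.124.0/24
43 hosts -> /26 (62 usable): 192.168.125.0/26
38 hosts -> /26 (62 usable): 192.168.125.64/26
Allocation: 192.168.124.0/24 (176 hosts, 254 usable); 192.168.125.0/26 (43 hosts, 62 usable); 192.168.125.64/26 (38 hosts, 62 usable)


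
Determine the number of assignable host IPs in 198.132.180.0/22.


Host bits = 32 - 22 = 10
Total addresses = 2^10 = 1024
Usable = total - 2 (network and broadcast)
Usable hosts: 1022


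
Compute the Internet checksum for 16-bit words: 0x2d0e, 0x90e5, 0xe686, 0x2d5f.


Sum all words (with carry folding):
+ 0x2d0e = 0x2d0e
+ 0x90e5 = 0xbdf3
+ 0xe686 = 0xa47a
+ 0x2d5f = 0xd1d9
One's complement: ~0xd1d9
Checksum = 0x2e26


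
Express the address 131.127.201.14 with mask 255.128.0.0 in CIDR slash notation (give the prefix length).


Binary: 11111111.10000000.00000000.00000000
Count leading 1s
Prefix: /9


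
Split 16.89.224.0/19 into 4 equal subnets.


New prefix = 19 + 2 = 21
Each subnet has 2048 addresses
  16.89.224.0/21
  16.89.232.0/21
  16.89.240.0/21
  16.89.248.0/21
Subnets: 16.89.224.0/21, 16.89.232.0/21, 16.89.240.0/21, 16.89.248.0/21


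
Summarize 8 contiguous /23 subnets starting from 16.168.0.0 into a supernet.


Original prefix: /23
Number of subnets: 8 = 2^3
New prefix = 23 - 3 = 20
Supernet: 16.168.0.0/20


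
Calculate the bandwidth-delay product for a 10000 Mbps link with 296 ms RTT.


BDP = bandwidth * RTT
= 10000 Mbps * 296 ms
= 10000 * 1e6 * 296 / 1000 bits
= 2960000000 bits
= 370000000 bytes
= 361328.125 KB
BDP = 2960000000 bits (370000000 bytes)


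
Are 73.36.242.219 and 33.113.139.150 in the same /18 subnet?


Mask: 255.255.192.0
73.36.242.219 AND mask = 73.36.192.0
33.113.139.150 AND mask = 33.113.128.0
No, different subnets (73.36.192.0 vs 33.113.128.0)


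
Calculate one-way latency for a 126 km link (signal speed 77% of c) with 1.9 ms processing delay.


Speed = 0.77 * 3e5 km/s = 231000 km/s
Propagation delay = 126 / 231000 = 0.0005 s = 0.5455 ms
Processing delay = 1.9 ms
Total one-way latency = 2.4455 ms


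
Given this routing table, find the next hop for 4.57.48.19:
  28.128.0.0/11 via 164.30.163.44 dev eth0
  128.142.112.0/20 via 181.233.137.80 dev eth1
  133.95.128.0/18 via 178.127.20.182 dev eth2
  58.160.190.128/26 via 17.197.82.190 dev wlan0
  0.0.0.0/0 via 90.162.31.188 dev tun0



Longest prefix match for 4.57.48.19:
  /11 28.128.0.0: no
  /20 128.142.112.0: no
  /18 133.95.128.0: no
  /26 58.160.190.128: no
  /0 0.0.0.0: MATCH
Selected: next-hop 90.162.31.188 via tun0 (matched /0)


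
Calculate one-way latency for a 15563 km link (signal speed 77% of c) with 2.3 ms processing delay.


Speed = 0.77 * 3e5 km/s = 231000 km/s
Propagation delay = 15563 / 231000 = 0.0674 s = 67.3723 ms
Processing delay = 2.3 ms
Total one-way latency = 69.6723 ms


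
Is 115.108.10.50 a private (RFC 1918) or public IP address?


RFC 1918 private ranges:
  10.0.0.0/8 (10.0.0.0 - 10.255.255.255)
  172.16.0.0/12 (172.16.0.0 - 172.31.255.255)
  192.168.0.0/16 (192.168.0.0 - 192.168.255.255)
Public (not in any RFC 1918 range)


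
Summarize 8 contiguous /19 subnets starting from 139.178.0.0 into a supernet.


Original prefix: /19
Number of subnets: 8 = 2^3
New prefix = 19 - 3 = 16
Supernet: 139.178.0.0/16


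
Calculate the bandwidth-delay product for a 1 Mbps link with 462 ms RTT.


BDP = bandwidth * RTT
= 1 Mbps * 462 ms
= 1 * 1e6 * 462 / 1000 bits
= 462000 bits
= 57750 bytes
= 56.3965 KB
BDP = 462000 bits (57750 bytes)


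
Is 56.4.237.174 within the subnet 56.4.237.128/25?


Subnet network: 56.4.237.128
Test IP AND mask: 56.4.237.128
Yes, 56.4.237.174 is in 56.4.237.128/25


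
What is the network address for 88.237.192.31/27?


IP:   01011000.11101101.11000000.00011111
Mask: 11111111.11111111.11111111.11100000
AND operation:
Net:  01011000.11101101.11000000.00000000
Network: 88.237.192.0/27


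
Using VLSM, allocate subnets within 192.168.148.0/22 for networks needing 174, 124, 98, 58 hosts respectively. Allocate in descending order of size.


174 hosts -> /24 (254 usable): 192.168.148.0/24
124 hosts -> /25 (126 usable): 192.168.149.0/25
98 hosts -> /25 (126 usable): 192.168.149.128/25
58 hosts -> /26 (62 usable): 192.168.150.0/26
Allocation: 192.168.148.0/24 (174 hosts, 254 usable); 192.168.149.0/25 (124 hosts, 126 usable); 192.168.149.128/25 (98 hosts, 126 usable); 192.168.150.0/26 (58 hosts, 62 usable)


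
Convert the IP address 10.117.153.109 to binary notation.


10 = 00001010
117 = 01110101
153 = 10011001
109 = 01101101
Binary: 00001010.01110101.10011001.01101101


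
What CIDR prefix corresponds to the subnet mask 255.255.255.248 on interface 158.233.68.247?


Binary: 11111111.11111111.11111111.11111000
Count leading 1s
Prefix: /29


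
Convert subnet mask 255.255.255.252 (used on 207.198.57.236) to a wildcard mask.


Subnet mask: 255.255.255.252
Wildcard = 255.255.255.255 - subnet mask
255 - 255 = 0
255 - 255 = 0
255 - 255 = 0
255 - 252 = 3
Wildcard: 0.0.0.3


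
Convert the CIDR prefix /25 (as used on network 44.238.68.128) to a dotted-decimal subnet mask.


/25 means 25 network bits, 7 host bits
Binary: 11111111111111111111111110000000
Mask: 255.255.255.128


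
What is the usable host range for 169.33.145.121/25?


Network: 169.33.145.0
Broadcast: 169.33.145.127
First usable = network + 1
Last usable = broadcast - 1
Range: 169.33.145.1 to 169.33.145.126


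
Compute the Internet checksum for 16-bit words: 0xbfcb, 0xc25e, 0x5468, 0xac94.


Sum all words (with carry folding):
+ 0xbfcb = 0xbfcb
+ 0xc25e = 0x822a
+ 0x5468 = 0xd692
+ 0xac94 = 0x8327
One's complement: ~0x8327
Checksum = 0x7cd8


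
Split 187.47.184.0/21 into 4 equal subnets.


New prefix = 21 + 2 = 23
Each subnet has 512 addresses
  187.47.184.0/23
  187.47.186.0/23
  187.47.188.0/23
  187.47.190.0/23
Subnets: 187.47.184.0/23, 187.47.186.0/23, 187.47.188.0/23, 187.47.190.0/23


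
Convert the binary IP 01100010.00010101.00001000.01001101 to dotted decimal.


01100010 = 98
00010101 = 21
00001000 = 8
01001101 = 77
IP: 98.21.8.77


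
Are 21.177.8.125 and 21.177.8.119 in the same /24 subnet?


Mask: 255.255.255.0
21.177.8.125 AND mask = 21.177.8.0
21.177.8.119 AND mask = 21.177.8.0
Yes, same subnet (21.177.8.0)


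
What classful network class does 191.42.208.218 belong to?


First octet: 191
Binary: 10111111
10xxxxxx -> Class B (128-191)
Class B, default mask 255.255.0.0 (/16)


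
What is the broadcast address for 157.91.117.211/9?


Network: 157.0.0.0/9
Host bits = 23
Set all host bits to 1:
Broadcast: 157.127.255.255


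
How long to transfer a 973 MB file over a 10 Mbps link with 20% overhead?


Effective throughput = 10 * (1 - 20/100) = 8 Mbps
File size in Mb = 973 * 8 = 7784 Mb
Time = 7784 / 8
Time = 973 seconds


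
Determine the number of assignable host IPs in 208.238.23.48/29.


Host bits = 32 - 29 = 3
Total addresses = 2^3 = 8
Usable = total - 2 (network and broadcast)
Usable hosts: 6


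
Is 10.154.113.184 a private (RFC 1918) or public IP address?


RFC 1918 private ranges:
  10.0.0.0/8 (10.0.0.0 - 10.255.255.255)
  172.16.0.0/12 (172.16.0.0 - 172.31.255.255)
  192.168.0.0/16 (192.168.0.0 - 192.168.255.255)
Private (in 10.0.0.0/8)


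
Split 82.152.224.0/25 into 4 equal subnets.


New prefix = 25 + 2 = 27
Each subnet has 32 addresses
  82.152.224.0/27
  82.152.224.32/27
  82.152.224.64/27
  82.152.224.96/27
Subnets: 82.152.224.0/27, 82.152.224.32/27, 82.152.224.64/27, 82.152.224.96/27


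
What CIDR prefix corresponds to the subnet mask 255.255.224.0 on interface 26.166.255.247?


Binary: 11111111.11111111.11100000.00000000
Count leading 1s
Prefix: /19


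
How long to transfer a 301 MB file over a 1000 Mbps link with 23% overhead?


Effective throughput = 1000 * (1 - 23/100) = 770 Mbps
File size in Mb = 301 * 8 = 2408 Mb
Time = 2408 / 770
Time = 3.1273 seconds


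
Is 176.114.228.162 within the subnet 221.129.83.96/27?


Subnet network: 221.129.83.96
Test IP AND mask: 176.114.228.160
No, 176.114.228.162 is not in 221.129.83.96/27


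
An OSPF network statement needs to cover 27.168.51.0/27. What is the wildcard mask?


Subnet mask: 255.255.255.224
Wildcard = 255.255.255.255 - subnet mask
255 - 255 = 0
255 - 255 = 0
255 - 255 = 0
255 - 224 = 31
Wildcard: 0.0.0.31


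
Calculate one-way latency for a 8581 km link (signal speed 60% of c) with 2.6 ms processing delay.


Speed = 0.6 * 3e5 km/s = 180000 km/s
Propagation delay = 8581 / 180000 = 0.0477 s = 47.6722 ms
Processing delay = 2.6 ms
Total one-way latency = 50.2722 ms


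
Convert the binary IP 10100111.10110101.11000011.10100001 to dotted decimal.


10100111 = 167
10110101 = 181
11000011 = 195
10100001 = 161
IP: 167.181.195.161


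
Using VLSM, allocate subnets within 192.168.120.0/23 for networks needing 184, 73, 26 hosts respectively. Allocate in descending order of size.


184 hosts -> /24 (254 usable): 192.168.120.0/24
73 hosts -> /25 (126 usable): 192.168.121.0/25
26 hosts -> /27 (30 usable): 192.168.121.128/27
Allocation: 192.168.120.0/24 (184 hosts, 254 usable); 192.168.121.0/25 (73 hosts, 126 usable); 192.168.121.128/27 (26 hosts, 30 usable)


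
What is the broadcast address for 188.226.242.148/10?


Network: 188.192.0.0/10
Host bits = 22
Set all host bits to 1:
Broadcast: 188.255.255.255


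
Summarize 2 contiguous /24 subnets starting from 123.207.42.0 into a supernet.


Original prefix: /24
Number of subnets: 2 = 2^1
New prefix = 24 - 1 = 23
Supernet: 123.207.42.0/23


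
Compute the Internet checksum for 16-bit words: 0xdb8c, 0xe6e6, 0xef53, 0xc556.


Sum all words (with carry folding):
+ 0xdb8c = 0xdb8c
+ 0xe6e6 = 0xc273
+ 0xef53 = 0xb1c7
+ 0xc556 = 0x771e
One's complement: ~0x771e
Checksum = 0x88e1


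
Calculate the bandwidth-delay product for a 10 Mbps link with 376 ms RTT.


BDP = bandwidth * RTT
= 10 Mbps * 376 ms
= 10 * 1e6 * 376 / 1000 bits
= 3760000 bits
= 470000 bytes
= 458.9844 KB
BDP = 3760000 bits (470000 bytes)


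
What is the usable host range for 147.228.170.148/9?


Network: 147.128.0.0
Broadcast: 147.255.255.255
First usable = network + 1
Last usable = broadcast - 1
Range: 147.128.0.1 to 147.255.255.254


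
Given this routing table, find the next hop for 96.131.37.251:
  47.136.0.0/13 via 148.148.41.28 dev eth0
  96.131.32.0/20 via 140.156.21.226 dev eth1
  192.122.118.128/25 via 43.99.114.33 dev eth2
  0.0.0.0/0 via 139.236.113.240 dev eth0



Longest prefix match for 96.131.37.251:
  /13 47.136.0.0: no
  /20 96.131.32.0: MATCH
  /25 192.122.118.128: no
  /0 0.0.0.0: MATCH
Selected: next-hop 140.156.21.226 via eth1 (matched /20)


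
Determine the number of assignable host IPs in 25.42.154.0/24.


Host bits = 32 - 24 = 8
Total addresses = 2^8 = 256
Usable = total - 2 (network and broadcast)
Usable hosts: 254


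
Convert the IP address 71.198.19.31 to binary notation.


71 = 01000111
198 = 11000110
19 = 00010011
31 = 00011111
Binary: 01000111.11000110.00010011.00011111


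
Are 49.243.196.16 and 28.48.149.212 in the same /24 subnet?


Mask: 255.255.255.0
49.243.196.16 AND mask = 49.243.196.0
28.48.149.212 AND mask = 28.48.149.0
No, different subnets (49.243.196.0 vs 28.48.149.0)


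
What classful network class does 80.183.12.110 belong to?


First octet: 80
Binary: 01010000
0xxxxxxx -> Class A (1-126)
Class A, default mask 255.0.0.0 (/8)


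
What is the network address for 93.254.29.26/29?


IP:   01011101.11111110.00011101.00011010
Mask: 11111111.11111111.11111111.11111000
AND operation:
Net:  01011101.11111110.00011101.00011000
Network: 93.254.29.24/29


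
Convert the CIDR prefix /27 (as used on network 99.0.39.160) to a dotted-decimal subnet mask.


/27 means 27 network bits, 5 host bits
Binary: 11111111111111111111111111100000
Mask: 255.255.255.224


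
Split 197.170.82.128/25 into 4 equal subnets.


New prefix = 25 + 2 = 27
Each subnet has 32 addresses
  197.170.82.128/27
  197.170.82.160/27
  197.170.82.192/27
  197.170.82.224/27
Subnets: 197.170.82.128/27, 197.170.82.160/27, 197.170.82.192/27, 197.170.82.224/27


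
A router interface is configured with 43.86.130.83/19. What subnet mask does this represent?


/19 means 19 network bits, 13 host bits
Binary: 11111111111111111110000000000000
Mask: 255.255.224.0


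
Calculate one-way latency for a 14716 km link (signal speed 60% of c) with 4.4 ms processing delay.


Speed = 0.6 * 3e5 km/s = 180000 km/s
Propagation delay = 14716 / 180000 = 0.0818 s = 81.7556 ms
Processing delay = 4.4 ms
Total one-way latency = 86.1556 ms


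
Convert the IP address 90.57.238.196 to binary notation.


90 = 01011010
57 = 00111001
238 = 11101110
196 = 11000100
Binary: 01011010.00111001.11101110.11000100


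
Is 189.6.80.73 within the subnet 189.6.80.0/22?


Subnet network: 189.6.80.0
Test IP AND mask: 189.6.80.0
Yes, 189.6.80.73 is in 189.6.80.0/22


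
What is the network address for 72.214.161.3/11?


IP:   01001000.11010110.10100001.00000011
Mask: 11111111.11100000.00000000.00000000
AND operation:
Net:  01001000.11000000.00000000.00000000
Network: 72.192.0.0/11


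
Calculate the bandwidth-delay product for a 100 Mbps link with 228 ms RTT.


BDP = bandwidth * RTT
= 100 Mbps * 228 ms
= 100 * 1e6 * 228 / 1000 bits
= 22800000 bits
= 2850000 bytes
= 2783.2031 KB
BDP = 22800000 bits (2850000 bytes)


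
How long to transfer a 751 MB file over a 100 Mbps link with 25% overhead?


Effective throughput = 100 * (1 - 25/100) = 75 Mbps
File size in Mb = 751 * 8 = 6008 Mb
Time = 6008 / 75
Time = 80.1067 seconds


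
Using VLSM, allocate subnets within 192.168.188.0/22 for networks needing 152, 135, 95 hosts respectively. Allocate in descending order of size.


152 hosts -> /24 (254 usable): 192.168.188.0/24
135 hosts -> /24 (254 usable): 192.168.189.0/24
95 hosts -> /25 (126 usable): 192.168.190.0/25
Allocation: 192.168.188.0/24 (152 hosts, 254 usable); 192.168.189.0/24 (135 hosts, 254 usable); 192.168.190.0/25 (95 hosts, 126 usable)


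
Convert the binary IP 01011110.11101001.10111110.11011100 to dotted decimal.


01011110 = 94
11101001 = 233
10111110 = 190
11011100 = 220
IP: 94.233.190.220


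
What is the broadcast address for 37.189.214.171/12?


Network: 37.176.0.0/12
Host bits = 20
Set all host bits to 1:
Broadcast: 37.191.255.255


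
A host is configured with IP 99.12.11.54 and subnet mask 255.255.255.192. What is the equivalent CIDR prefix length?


Binary: 11111111.11111111.11111111.11000000
Count leading 1s
Prefix: /26


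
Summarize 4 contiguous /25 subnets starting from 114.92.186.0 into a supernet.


Original prefix: /25
Number of subnets: 4 = 2^2
New prefix = 25 - 2 = 23
Supernet: 114.92.186.0/23


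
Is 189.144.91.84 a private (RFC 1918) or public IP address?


RFC 1918 private ranges:
  10.0.0.0/8 (10.0.0.0 - 10.255.255.255)
  172.16.0.0/12 (172.16.0.0 - 172.31.255.255)
  192.168.0.0/16 (192.168.0.0 - 192.168.255.255)
Public (not in any RFC 1918 range)


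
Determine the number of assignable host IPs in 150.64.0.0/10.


Host bits = 32 - 10 = 22
Total addresses = 2^22 = 4194304
Usable = total - 2 (network and broadcast)
Usable hosts: 4194302


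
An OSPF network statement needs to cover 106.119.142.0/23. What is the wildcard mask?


Subnet mask: 255.255.254.0
Wildcard = 255.255.255.255 - subnet mask
255 - 255 = 0
255 - 255 = 0
255 - 254 = 1
255 - 0 = 255
Wildcard: 0.0.1.255


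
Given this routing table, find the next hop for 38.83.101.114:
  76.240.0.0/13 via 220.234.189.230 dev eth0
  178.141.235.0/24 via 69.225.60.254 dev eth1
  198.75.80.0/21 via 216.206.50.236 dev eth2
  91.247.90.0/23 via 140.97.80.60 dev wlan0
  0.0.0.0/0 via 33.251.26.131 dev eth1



Longest prefix match for 38.83.101.114:
  /13 76.240.0.0: no
  /24 178.141.235.0: no
  /21 198.75.80.0: no
  /23 91.247.90.0: no
  /0 0.0.0.0: MATCH
Selected: next-hop 33.251.26.131 via eth1 (matched /0)


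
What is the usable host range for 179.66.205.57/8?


Network: 179.0.0.0
Broadcast: 179.255.255.255
First usable = network + 1
Last usable = broadcast - 1
Range: 179.0.0.1 to 179.255.255.254


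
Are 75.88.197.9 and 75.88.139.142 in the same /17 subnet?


Mask: 255.255.128.0
75.88.197.9 AND mask = 75.88.128.0
75.88.139.142 AND mask = 75.88.128.0
Yes, same subnet (75.88.128.0)


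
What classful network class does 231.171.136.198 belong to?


First octet: 231
Binary: 11100111
1110xxxx -> Class D (224-239)
Class D (multicast), default mask N/A


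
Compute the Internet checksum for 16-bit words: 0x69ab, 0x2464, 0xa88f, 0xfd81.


Sum all words (with carry folding):
+ 0x69ab = 0x69ab
+ 0x2464 = 0x8e0f
+ 0xa88f = 0x369f
+ 0xfd81 = 0x3421
One's complement: ~0x3421
Checksum = 0xcbde


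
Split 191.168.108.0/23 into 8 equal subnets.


New prefix = 23 + 3 = 26
Each subnet has 64 addresses
  191.168.108.0/26
  191.168.108.64/26
  191.168.108.128/26
  191.168.108.192/26
  191.168.109.0/26
  191.168.109.64/26
  191.168.109.128/26
  191.168.109.192/26
Subnets: 191.168.108.0/26, 191.168.108.64/26, 191.168.108.128/26, 191.168.108.192/26, 191.168.109.0/26, 191.168.109.64/26, 191.168.109.128/26, 191.168.109.192/26


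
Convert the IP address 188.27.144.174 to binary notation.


188 = 10111100
27 = 00011011
144 = 10010000
174 = 10101110
Binary: 10111100.00011011.10010000.10101110


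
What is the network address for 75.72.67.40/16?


IP:   01001011.01001000.01000011.00101000
Mask: 11111111.11111111.00000000.00000000
AND operation:
Net:  01001011.01001000.00000000.00000000
Network: 75.72.0.0/16


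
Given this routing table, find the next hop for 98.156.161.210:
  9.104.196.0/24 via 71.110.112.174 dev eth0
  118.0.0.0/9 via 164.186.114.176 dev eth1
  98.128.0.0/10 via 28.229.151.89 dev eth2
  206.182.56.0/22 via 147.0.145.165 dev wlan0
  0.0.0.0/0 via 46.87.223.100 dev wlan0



Longest prefix match for 98.156.161.210:
  /24 9.104.196.0: no
  /9 118.0.0.0: no
  /10 98.128.0.0: MATCH
  /22 206.182.56.0: no
  /0 0.0.0.0: MATCH
Selected: next-hop 28.229.151.89 via eth2 (matched /10)


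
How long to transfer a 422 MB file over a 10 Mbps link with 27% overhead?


Effective throughput = 10 * (1 - 27/100) = 7.3 Mbps
File size in Mb = 422 * 8 = 3376 Mb
Time = 3376 / 7.3
Time = 462.4658 seconds


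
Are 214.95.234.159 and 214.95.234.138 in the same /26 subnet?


Mask: 255.255.255.192
214.95.234.159 AND mask = 214.95.234.128
214.95.234.138 AND mask = 214.95.234.128
Yes, same subnet (214.95.234.128)


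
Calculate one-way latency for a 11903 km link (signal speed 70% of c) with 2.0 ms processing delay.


Speed = 0.7 * 3e5 km/s = 210000 km/s
Propagation delay = 11903 / 210000 = 0.0567 s = 56.681 ms
Processing delay = 2.0 ms
Total one-way latency = 58.681 ms


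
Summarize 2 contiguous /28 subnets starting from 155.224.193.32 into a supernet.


Original prefix: /28
Number of subnets: 2 = 2^1
New prefix = 28 - 1 = 27
Supernet: 155.224.193.32/27


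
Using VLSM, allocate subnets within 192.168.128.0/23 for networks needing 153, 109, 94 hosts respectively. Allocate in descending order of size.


153 hosts -> /24 (254 usable): 192.168.128.0/24
109 hosts -> /25 (126 usable): 192.168.129.0/25
94 hosts -> /25 (126 usable): 192.168.129.128/25
Allocation: 192.168.128.0/24 (153 hosts, 254 usable); 192.168.129.0/25 (109 hosts, 126 usable); 192.168.129.128/25 (94 hosts, 126 usable)


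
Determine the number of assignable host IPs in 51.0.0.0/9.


Host bits = 32 - 9 = 23
Total addresses = 2^23 = 8388608
Usable = total - 2 (network and broadcast)
Usable hosts: 8388606


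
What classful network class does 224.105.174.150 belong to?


First octet: 224
Binary: 11100000
1110xxxx -> Class D (224-239)
Class D (multicast), default mask N/A


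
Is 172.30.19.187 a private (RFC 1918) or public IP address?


RFC 1918 private ranges:
  10.0.0.0/8 (10.0.0.0 - 10.255.255.255)
  172.16.0.0/12 (172.16.0.0 - 172.31.255.255)
  192.168.0.0/16 (192.168.0.0 - 192.168.255.255)
Private (in 172.16.0.0/12)


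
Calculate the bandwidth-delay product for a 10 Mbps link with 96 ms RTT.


BDP = bandwidth * RTT
= 10 Mbps * 96 ms
= 10 * 1e6 * 96 / 1000 bits
= 960000 bits
= 120000 bytes
= 117.1875 KB
BDP = 960000 bits (120000 bytes)


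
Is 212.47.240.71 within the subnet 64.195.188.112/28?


Subnet network: 64.195.188.112
Test IP AND mask: 212.47.240.64
No, 212.47.240.71 is not in 64.195.188.112/28


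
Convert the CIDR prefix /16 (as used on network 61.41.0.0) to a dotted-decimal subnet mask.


/16 means 16 network bits, 16 host bits
Binary: 11111111111111110000000000000000
Mask: 255.255.0.0


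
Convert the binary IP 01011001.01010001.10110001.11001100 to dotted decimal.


01011001 = 89
01010001 = 81
10110001 = 177
11001100 = 204
IP: 89.81.177.204


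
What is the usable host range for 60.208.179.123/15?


Network: 60.208.0.0
Broadcast: 60.209.255.255
First usable = network + 1
Last usable = broadcast - 1
Range: 60.208.0.1 to 60.209.255.254


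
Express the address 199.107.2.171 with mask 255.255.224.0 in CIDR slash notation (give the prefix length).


Binary: 11111111.11111111.11100000.00000000
Count leading 1s
Prefix: /19


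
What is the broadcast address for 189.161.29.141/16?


Network: 189.161.0.0/16
Host bits = 16
Set all host bits to 1:
Broadcast: 189.161.255.255


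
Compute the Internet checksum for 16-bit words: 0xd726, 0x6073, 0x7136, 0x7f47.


Sum all words (with carry folding):
+ 0xd726 = 0xd726
+ 0x6073 = 0x379a
+ 0x7136 = 0xa8d0
+ 0x7f47 = 0x2818
One's complement: ~0x2818
Checksum = 0xd7e7


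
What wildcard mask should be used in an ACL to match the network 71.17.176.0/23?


Subnet mask: 255.255.254.0
Wildcard = 255.255.255.255 - subnet mask
255 - 255 = 0
255 - 255 = 0
255 - 254 = 1
255 - 0 = 255
Wildcard: 0.0.1.255


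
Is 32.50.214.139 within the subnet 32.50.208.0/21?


Subnet network: 32.50.208.0
Test IP AND mask: 32.50.208.0
Yes, 32.50.214.139 is in 32.50.208.0/21


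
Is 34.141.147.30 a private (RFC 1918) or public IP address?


RFC 1918 private ranges:
  10.0.0.0/8 (10.0.0.0 - 10.255.255.255)
  172.16.0.0/12 (172.16.0.0 - 172.31.255.255)
  192.168.0.0/16 (192.168.0.0 - 192.168.255.255)
Public (not in any RFC 1918 range)


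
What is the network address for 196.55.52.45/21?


IP:   11000100.00110111.00110100.00101101
Mask: 11111111.11111111.11111000.00000000
AND operation:
Net:  11000100.00110111.00110000.00000000
Network: 196.55.48.0/21


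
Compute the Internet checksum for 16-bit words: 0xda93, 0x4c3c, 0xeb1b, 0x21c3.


Sum all words (with carry folding):
+ 0xda93 = 0xda93
+ 0x4c3c = 0x26d0
+ 0xeb1b = 0x11ec
+ 0x21c3 = 0x33af
One's complement: ~0x33af
Checksum = 0xcc50


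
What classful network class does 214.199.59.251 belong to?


First octet: 214
Binary: 11010110
110xxxxx -> Class C (192-223)
Class C, default mask 255.255.255.0 (/24)


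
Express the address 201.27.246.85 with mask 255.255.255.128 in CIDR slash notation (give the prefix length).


Binary: 11111111.11111111.11111111.10000000
Count leading 1s
Prefix: /25


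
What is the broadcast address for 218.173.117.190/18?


Network: 218.173.64.0/18
Host bits = 14
Set all host bits to 1:
Broadcast: 218.173.127.255


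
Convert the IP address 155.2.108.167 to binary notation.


155 = 10011011
2 = 00000010
108 = 01101100
167 = 10100111
Binary: 10011011.00000010.01101100.10100111


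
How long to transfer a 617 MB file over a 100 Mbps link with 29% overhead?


Effective throughput = 100 * (1 - 29/100) = 71 Mbps
File size in Mb = 617 * 8 = 4936 Mb
Time = 4936 / 71
Time = 69.5211 seconds


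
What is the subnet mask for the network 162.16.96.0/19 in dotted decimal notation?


/19 means 19 network bits, 13 host bits
Binary: 11111111111111111110000000000000
Mask: 255.255.224.0


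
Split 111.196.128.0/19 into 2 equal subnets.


New prefix = 19 + 1 = 20
Each subnet has 4096 addresses
  111.196.128.0/20
  111.196.144.0/20
Subnets: 111.196.128.0/20, 111.196.144.0/20


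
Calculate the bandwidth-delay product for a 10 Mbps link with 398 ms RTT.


BDP = bandwidth * RTT
= 10 Mbps * 398 ms
= 10 * 1e6 * 398 / 1000 bits
= 3980000 bits
= 497500 bytes
= 485.8398 KB
BDP = 3980000 bits (497500 bytes)


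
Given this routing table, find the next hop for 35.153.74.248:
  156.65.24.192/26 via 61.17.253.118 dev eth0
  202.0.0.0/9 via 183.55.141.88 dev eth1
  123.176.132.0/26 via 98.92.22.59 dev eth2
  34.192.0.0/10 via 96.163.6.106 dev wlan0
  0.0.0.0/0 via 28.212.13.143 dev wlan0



Longest prefix match for 35.153.74.248:
  /26 156.65.24.192: no
  /9 202.0.0.0: no
  /26 123.176.132.0: no
  /10 34.192.0.0: no
  /0 0.0.0.0: MATCH
Selected: next-hop 28.212.13.143 via wlan0 (matched /0)


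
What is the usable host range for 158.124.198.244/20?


Network: 158.124.192.0
Broadcast: 158.124.207.255
First usable = network + 1
Last usable = broadcast - 1
Range: 158.124.192.1 to 158.124.207.254


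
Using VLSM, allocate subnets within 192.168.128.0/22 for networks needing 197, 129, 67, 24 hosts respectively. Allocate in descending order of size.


197 hosts -> /24 (254 usable): 192.168.128.0/24
129 hosts -> /24 (254 usable): 192.168.129.0/24
67 hosts -> /25 (126 usable): 192.168.130.0/25
24 hosts -> /27 (30 usable): 192.168.130.128/27
Allocation: 192.168.128.0/24 (197 hosts, 254 usable); 192.168.129.0/24 (129 hosts, 254 usable); 192.168.130.0/25 (67 hosts, 126 usable); 192.168.130.128/27 (24 hosts, 30 usable)


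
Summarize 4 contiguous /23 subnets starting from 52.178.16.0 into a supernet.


Original prefix: /23
Number of subnets: 4 = 2^2
New prefix = 23 - 2 = 21
Supernet: 52.178.16.0/21


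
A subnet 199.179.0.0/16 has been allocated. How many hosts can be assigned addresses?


Host bits = 32 - 16 = 16
Total addresses = 2^16 = 65536
Usable = total - 2 (network and broadcast)
Usable hosts: 65534


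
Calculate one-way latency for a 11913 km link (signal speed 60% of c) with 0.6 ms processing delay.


Speed = 0.6 * 3e5 km/s = 180000 km/s
Propagation delay = 11913 / 180000 = 0.0662 s = 66.1833 ms
Processing delay = 0.6 ms
Total one-way latency = 66.7833 ms


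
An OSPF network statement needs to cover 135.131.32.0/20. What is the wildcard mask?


Subnet mask: 255.255.240.0
Wildcard = 255.255.255.255 - subnet mask
255 - 255 = 0
255 - 255 = 0
255 - 240 = 15
255 - 0 = 255
Wildcard: 0.0.15.255


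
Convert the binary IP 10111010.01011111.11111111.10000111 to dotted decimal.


10111010 = 186
01011111 = 95
11111111 = 255
10000111 = 135
IP: 186.95.255.135


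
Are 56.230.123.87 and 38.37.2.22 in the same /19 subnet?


Mask: 255.255.224.0
56.230.123.87 AND mask = 56.230.96.0
38.37.2.22 AND mask = 38.37.0.0
No, different subnets (56.230.96.0 vs 38.37.0.0)


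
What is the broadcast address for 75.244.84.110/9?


Network: 75.128.0.0/9
Host bits = 23
Set all host bits to 1:
Broadcast: 75.255.255.255


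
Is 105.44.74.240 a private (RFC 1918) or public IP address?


RFC 1918 private ranges:
  10.0.0.0/8 (10.0.0.0 - 10.255.255.255)
  172.16.0.0/12 (172.16.0.0 - 172.31.255.255)
  192.168.0.0/16 (192.168.0.0 - 192.168.255.255)
Public (not in any RFC 1918 range)


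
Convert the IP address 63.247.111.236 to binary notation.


63 = 00111111
247 = 11110111
111 = 01101111
236 = 11101100
Binary: 00111111.11110111.01101111.11101100


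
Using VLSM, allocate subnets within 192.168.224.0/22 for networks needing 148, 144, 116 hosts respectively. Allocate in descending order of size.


148 hosts -> /24 (254 usable): 192.168.224.0/24
144 hosts -> /24 (254 usable): 192.168.225.0/24
116 hosts -> /25 (126 usable): 192.168.226.0/25
Allocation: 192.168.224.0/24 (148 hosts, 254 usable); 192.168.225.0/24 (144 hosts, 254 usable); 192.168.226.0/25 (116 hosts, 126 usable)


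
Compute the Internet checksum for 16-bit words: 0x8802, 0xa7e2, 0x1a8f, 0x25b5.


Sum all words (with carry folding):
+ 0x8802 = 0x8802
+ 0xa7e2 = 0x2fe5
+ 0x1a8f = 0x4a74
+ 0x25b5 = 0x7029
One's complement: ~0x7029
Checksum = 0x8fd6


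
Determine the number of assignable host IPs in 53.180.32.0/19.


Host bits = 32 - 19 = 13
Total addresses = 2^13 = 8192
Usable = total - 2 (network and broadcast)
Usable hosts: 8190


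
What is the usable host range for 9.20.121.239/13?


Network: 9.16.0.0
Broadcast: 9.23.255.255
First usable = network + 1
Last usable = broadcast - 1
Range: 9.16.0.1 to 9.23.255.254


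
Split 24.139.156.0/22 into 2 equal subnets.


New prefix = 22 + 1 = 23
Each subnet has 512 addresses
  24.139.156.0/23
  24.139.158.0/23
Subnets: 24.139.156.0/23, 24.139.158.0/23


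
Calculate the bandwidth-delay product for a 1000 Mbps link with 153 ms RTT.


BDP = bandwidth * RTT
= 1000 Mbps * 153 ms
= 1000 * 1e6 * 153 / 1000 bits
= 153000000 bits
= 19125000 bytes
= 18676.7578 KB
BDP = 153000000 bits (19125000 bytes)


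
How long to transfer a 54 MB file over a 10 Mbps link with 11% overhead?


Effective throughput = 10 * (1 - 11/100) = 8.9 Mbps
File size in Mb = 54 * 8 = 432 Mb
Time = 432 / 8.9
Time = 48.5393 seconds


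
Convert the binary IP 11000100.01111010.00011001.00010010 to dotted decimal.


11000100 = 196
01111010 = 122
00011001 = 25
00010010 = 18
IP: 196.122.25.18


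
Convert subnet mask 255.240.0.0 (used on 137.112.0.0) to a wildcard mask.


Subnet mask: 255.240.0.0
Wildcard = 255.255.255.255 - subnet mask
255 - 255 = 0
255 - 240 = 15
255 - 0 = 255
255 - 0 = 255
Wildcard: 0.15.255.255


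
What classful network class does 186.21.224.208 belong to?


First octet: 186
Binary: 10111010
10xxxxxx -> Class B (128-191)
Class B, default mask 255.255.0.0 (/16)


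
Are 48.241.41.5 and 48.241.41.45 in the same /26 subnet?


Mask: 255.255.255.192
48.241.41.5 AND mask = 48.241.41.0
48.241.41.45 AND mask = 48.241.41.0
Yes, same subnet (48.241.41.0)


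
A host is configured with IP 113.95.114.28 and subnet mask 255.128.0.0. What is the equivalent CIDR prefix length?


Binary: 11111111.10000000.00000000.00000000
Count leading 1s
Prefix: /9


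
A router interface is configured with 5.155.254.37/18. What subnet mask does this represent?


/18 means 18 network bits, 14 host bits
Binary: 11111111111111111100000000000000
Mask: 255.255.192.0


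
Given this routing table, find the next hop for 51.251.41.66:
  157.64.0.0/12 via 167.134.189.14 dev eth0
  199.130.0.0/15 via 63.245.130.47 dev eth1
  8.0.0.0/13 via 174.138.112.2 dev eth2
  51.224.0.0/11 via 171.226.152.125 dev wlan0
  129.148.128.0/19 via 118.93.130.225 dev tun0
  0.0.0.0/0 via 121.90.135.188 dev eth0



Longest prefix match for 51.251.41.66:
  /12 157.64.0.0: no
  /15 199.130.0.0: no
  /13 8.0.0.0: no
  /11 51.224.0.0: MATCH
  /19 129.148.128.0: no
  /0 0.0.0.0: MATCH
Selected: next-hop 171.226.152.125 via wlan0 (matched /11)


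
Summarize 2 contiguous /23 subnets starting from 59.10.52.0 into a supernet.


Original prefix: /23
Number of subnets: 2 = 2^1
New prefix = 23 - 1 = 22
Supernet: 59.10.52.0/22


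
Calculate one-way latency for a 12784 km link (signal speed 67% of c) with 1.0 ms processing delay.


Speed = 0.67 * 3e5 km/s = 201000 km/s
Propagation delay = 12784 / 201000 = 0.0636 s = 63.602 ms
Processing delay = 1.0 ms
Total one-way latency = 64.602 ms


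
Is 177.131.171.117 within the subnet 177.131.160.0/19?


Subnet network: 177.131.160.0
Test IP AND mask: 177.131.160.0
Yes, 177.131.171.117 is in 177.131.160.0/19


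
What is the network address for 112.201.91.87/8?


IP:   01110000.11001001.01011011.01010111
Mask: 11111111.00000000.00000000.00000000
AND operation:
Net:  01110000.00000000.00000000.00000000
Network: 112.0.0.0/8


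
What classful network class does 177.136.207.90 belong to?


First octet: 177
Binary: 10110001
10xxxxxx -> Class B (128-191)
Class B, default mask 255.255.0.0 (/16)


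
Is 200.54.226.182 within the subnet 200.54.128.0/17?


Subnet network: 200.54.128.0
Test IP AND mask: 200.54.128.0
Yes, 200.54.226.182 is in 200.54.128.0/17


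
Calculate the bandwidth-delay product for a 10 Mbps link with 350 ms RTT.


BDP = bandwidth * RTT
= 10 Mbps * 350 ms
= 10 * 1e6 * 350 / 1000 bits
= 3500000 bits
= 437500 bytes
= 427.2461 KB
BDP = 3500000 bits (437500 bytes)


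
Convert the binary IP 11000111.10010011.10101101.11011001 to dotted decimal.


11000111 = 199
10010011 = 147
10101101 = 173
11011001 = 217
IP: 199.147.173.217


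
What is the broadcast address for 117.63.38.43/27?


Network: 117.63.38.32/27
Host bits = 5
Set all host bits to 1:
Broadcast: 117.63.38.63


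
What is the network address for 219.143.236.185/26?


IP:   11011011.10001111.11101100.10111001
Mask: 11111111.11111111.11111111.11000000
AND operation:
Net:  11011011.10001111.11101100.10000000
Network: 219.143.236.128/26


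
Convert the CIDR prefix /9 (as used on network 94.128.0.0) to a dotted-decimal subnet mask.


/9 means 9 network bits, 23 host bits
Binary: 11111111100000000000000000000000
Mask: 255.128.0.0


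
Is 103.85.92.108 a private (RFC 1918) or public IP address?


RFC 1918 private ranges:
  10.0.0.0/8 (10.0.0.0 - 10.255.255.255)
  172.16.0.0/12 (172.16.0.0 - 172.31.255.255)
  192.168.0.0/16 (192.168.0.0 - 192.168.255.255)
Public (not in any RFC 1918 range)


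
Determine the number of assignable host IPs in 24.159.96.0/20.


Host bits = 32 - 20 = 12
Total addresses = 2^12 = 4096
Usable = total - 2 (network and broadcast)
Usable hosts: 4094


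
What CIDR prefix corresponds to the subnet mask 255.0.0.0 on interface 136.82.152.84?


Binary: 11111111.00000000.00000000.00000000
Count leading 1s
Prefix: /8


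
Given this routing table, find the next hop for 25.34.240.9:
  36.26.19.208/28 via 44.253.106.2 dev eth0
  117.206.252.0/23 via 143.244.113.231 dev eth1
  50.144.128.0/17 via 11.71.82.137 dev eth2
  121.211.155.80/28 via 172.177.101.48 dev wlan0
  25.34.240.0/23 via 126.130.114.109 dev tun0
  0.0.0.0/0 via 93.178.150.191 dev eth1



Longest prefix match for 25.34.240.9:
  /28 36.26.19.208: no
  /23 117.206.252.0: no
  /17 50.144.128.0: no
  /28 121.211.155.80: no
  /23 25.34.240.0: MATCH
  /0 0.0.0.0: MATCH
Selected: next-hop 126.130.114.109 via tun0 (matched /23)


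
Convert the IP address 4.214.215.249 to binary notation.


4 = 00000100
214 = 11010110
215 = 11010111
249 = 11111001
Binary: 00000100.11010110.11010111.11111001


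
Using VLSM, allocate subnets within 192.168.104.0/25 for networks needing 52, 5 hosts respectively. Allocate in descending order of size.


52 hosts -> /26 (62 usable): 192.168.104.0/26
5 hosts -> /29 (6 usable): 192.168.104.64/29
Allocation: 192.168.104.0/26 (52 hosts, 62 usable); 192.168.104.64/29 (5 hosts, 6 usable)


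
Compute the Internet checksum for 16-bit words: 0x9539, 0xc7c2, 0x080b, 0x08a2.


Sum all words (with carry folding):
+ 0x9539 = 0x9539
+ 0xc7c2 = 0x5cfc
+ 0x080b = 0x6507
+ 0x08a2 = 0x6da9
One's complement: ~0x6da9
Checksum = 0x9256


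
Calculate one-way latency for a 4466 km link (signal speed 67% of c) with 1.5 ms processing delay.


Speed = 0.67 * 3e5 km/s = 201000 km/s
Propagation delay = 4466 / 201000 = 0.0222 s = 22.2189 ms
Processing delay = 1.5 ms
Total one-way latency = 23.7189 ms


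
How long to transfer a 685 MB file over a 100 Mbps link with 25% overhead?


Effective throughput = 100 * (1 - 25/100) = 75 Mbps
File size in Mb = 685 * 8 = 5480 Mb
Time = 5480 / 75
Time = 73.0667 seconds


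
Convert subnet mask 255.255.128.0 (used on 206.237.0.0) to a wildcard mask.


Subnet mask: 255.255.128.0
Wildcard = 255.255.255.255 - subnet mask
255 - 255 = 0
255 - 255 = 0
255 - 128 = 127
255 - 0 = 255
Wildcard: 0.0.127.255


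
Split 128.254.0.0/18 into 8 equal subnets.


New prefix = 18 + 3 = 21
Each subnet has 2048 addresses
  128.254.0.0/21
  128.254.8.0/21
  128.254.16.0/21
  128.254.24.0/21
  128.254.32.0/21
  128.254.40.0/21
  128.254.48.0/21
  128.254.56.0/21
Subnets: 128.254.0.0/21, 128.254.8.0/21, 128.254.16.0/21, 128.254.24.0/21, 128.254.32.0/21, 128.254.40.0/21, 128.254.48.0/21, 128.254.56.0/21


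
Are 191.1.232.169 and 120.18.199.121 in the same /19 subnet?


Mask: 255.255.224.0
191.1.232.169 AND mask = 191.1.224.0
120.18.199.121 AND mask = 120.18.192.0
No, different subnets (191.1.224.0 vs 120.18.192.0)


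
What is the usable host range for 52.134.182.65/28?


Network: 52.134.182.64
Broadcast: 52.134.182.79
First usable = network + 1
Last usable = broadcast - 1
Range: 52.134.182.65 to 52.134.182.78


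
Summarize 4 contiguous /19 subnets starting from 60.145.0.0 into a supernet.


Original prefix: /19
Number of subnets: 4 = 2^2
New prefix = 19 - 2 = 17
Supernet: 60.145.0.0/17


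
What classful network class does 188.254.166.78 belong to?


First octet: 188
Binary: 10111100
10xxxxxx -> Class B (128-191)
Class B, default mask 255.255.0.0 (/16)


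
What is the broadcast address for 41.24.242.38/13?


Network: 41.24.0.0/13
Host bits = 19
Set all host bits to 1:
Broadcast: 41.31.255.255


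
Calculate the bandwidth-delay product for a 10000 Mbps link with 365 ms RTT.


BDP = bandwidth * RTT
= 10000 Mbps * 365 ms
= 10000 * 1e6 * 365 / 1000 bits
= 3650000000 bits
= 456250000 bytes
= 445556.6406 KB
BDP = 3650000000 bits (456250000 bytes)


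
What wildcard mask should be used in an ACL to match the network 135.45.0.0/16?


Subnet mask: 255.255.0.0
Wildcard = 255.255.255.255 - subnet mask
255 - 255 = 0
255 - 255 = 0
255 - 0 = 255
255 - 0 = 255
Wildcard: 0.0.255.255


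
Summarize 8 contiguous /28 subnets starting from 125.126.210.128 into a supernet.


Original prefix: /28
Number of subnets: 8 = 2^3
New prefix = 28 - 3 = 25
Supernet: 125.126.210.128/25


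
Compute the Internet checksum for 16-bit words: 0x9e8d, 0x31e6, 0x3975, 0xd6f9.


Sum all words (with carry folding):
+ 0x9e8d = 0x9e8d
+ 0x31e6 = 0xd073
+ 0x3975 = 0x09e9
+ 0xd6f9 = 0xe0e2
One's complement: ~0xe0e2
Checksum = 0x1f1d


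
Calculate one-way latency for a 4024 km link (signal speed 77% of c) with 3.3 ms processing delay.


Speed = 0.77 * 3e5 km/s = 231000 km/s
Propagation delay = 4024 / 231000 = 0.0174 s = 17.4199 ms
Processing delay = 3.3 ms
Total one-way latency = 20.7199 ms
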